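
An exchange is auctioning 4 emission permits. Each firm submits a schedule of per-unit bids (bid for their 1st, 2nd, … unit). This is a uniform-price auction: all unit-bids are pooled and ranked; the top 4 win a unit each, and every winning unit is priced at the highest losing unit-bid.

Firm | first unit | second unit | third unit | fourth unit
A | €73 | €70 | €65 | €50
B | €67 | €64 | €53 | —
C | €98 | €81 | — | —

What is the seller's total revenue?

Total revenue: €268

Merging the schedules and taking the best 4: 98 (C-1), 81 (C-2), 73 (A-1), 70 (A-2)
First bid not allocated: €67.
Allocation: A 2, C 2. Every unit priced at €67.
Revenue = 4 × 67 = €268.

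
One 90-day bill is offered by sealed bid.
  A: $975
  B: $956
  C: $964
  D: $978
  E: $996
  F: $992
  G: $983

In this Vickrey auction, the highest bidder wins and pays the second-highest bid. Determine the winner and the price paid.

E pays $992

Sorting bids: 996 (E) > 992 (F) > 983 (G) > 978 (D) > 975 (A) > 964 (C) > …
E is highest; pays the second-highest bid, $992.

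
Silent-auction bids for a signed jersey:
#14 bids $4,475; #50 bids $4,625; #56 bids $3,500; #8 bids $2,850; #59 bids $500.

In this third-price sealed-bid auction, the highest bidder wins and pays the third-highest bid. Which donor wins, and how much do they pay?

#50 pays $3,500

Third-price sealed-bid auction: the highest bidder wins and pays the third-highest bid.
Bids ranked: 4,625 (#50) > 4,475 (#14) > 3,500 (#56) > 2,850 (#8) > 500 (#59)
#50 wins; payment is bid #3 in the ranking = $3,500.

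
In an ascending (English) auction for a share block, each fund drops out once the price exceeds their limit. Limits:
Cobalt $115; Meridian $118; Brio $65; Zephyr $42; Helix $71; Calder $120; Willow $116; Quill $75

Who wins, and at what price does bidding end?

Ascending (English) auction: the price rises until one bidder remains; the winner pays the price at which the last rival dropped out.
Limits in order: 120 (Calder) > 118 (Meridian) > 116 (Willow) > 115 (Cobalt) > 75 (Quill) > 71 (Helix) > …
Meridian is the last rival to drop out, at $118; Calder remains and wins at that price.

Calder wins at $118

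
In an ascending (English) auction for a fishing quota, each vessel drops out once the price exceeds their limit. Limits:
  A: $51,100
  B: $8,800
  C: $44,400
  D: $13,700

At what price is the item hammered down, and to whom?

Rule: the price rises until one bidder remains; the winner pays the price at which the last rival dropped out.
Limits in order: 51,100 (A) > 44,400 (C) > 13,700 (D) > 8,800 (B)
Once the price passes $44,400, only A is left; the hammer falls at C's limit of $44,400.

A wins at $44,400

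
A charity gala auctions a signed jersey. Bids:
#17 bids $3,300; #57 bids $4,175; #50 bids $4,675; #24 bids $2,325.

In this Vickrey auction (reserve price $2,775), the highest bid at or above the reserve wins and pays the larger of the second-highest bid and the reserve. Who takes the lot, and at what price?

Vickrey auction (reserve price $2,775): the highest bid at or above the reserve wins and pays the larger of the second-highest bid and the reserve.
Bids ranked: 4,675 (#50) > 4,175 (#57) > 3,300 (#17) > 2,325 (#24)
#50 has the top bid at or above the reserve ($4,675).
Second-highest bid $4,175 exceeds the reserve $2,775 → payment $4,175.

#50 pays $4,175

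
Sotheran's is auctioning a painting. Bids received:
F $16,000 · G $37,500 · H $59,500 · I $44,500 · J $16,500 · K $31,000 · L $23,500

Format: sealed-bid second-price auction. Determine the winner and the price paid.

Rule: the highest bidder wins and pays the second-highest bid.
Bids ranked: 59,500 (H) > 44,500 (I) > 37,500 (G) > 31,000 (K) > 23,500 (L) > 16,500 (J) > …
Second-price: H pays I's bid of $44,500.

H pays $44,500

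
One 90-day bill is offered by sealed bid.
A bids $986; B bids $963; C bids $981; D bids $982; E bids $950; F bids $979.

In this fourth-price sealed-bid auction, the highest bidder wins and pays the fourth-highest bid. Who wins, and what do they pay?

Bids ranked: 986 (A) > 982 (D) > 981 (C) > 979 (F) > 963 (B) > 950 (E)
A is highest; pays the fourth-highest bid, $979.

A pays $979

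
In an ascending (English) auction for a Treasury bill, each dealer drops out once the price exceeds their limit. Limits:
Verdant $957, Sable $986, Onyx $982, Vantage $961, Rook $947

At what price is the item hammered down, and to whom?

Ascending (English) auction: the price rises until one bidder remains; the winner pays the price at which the last rival dropped out.
Limits ranked: 986 (Sable) > 982 (Onyx) > 961 (Vantage) > 957 (Verdant) > 947 (Rook)
Once the price passes $982, only Sable is left; the hammer falls at Onyx's limit of $982.

Sable wins at $982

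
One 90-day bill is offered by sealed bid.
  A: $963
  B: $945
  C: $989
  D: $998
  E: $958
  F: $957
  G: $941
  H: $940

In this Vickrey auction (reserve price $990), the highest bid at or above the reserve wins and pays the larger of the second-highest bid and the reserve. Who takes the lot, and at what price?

D pays $990

Bids ranked: 998 (D) > 989 (C) > 963 (A) > 958 (E) > 957 (F) > 945 (B) > …
Highest eligible bid: D at $998.
Second-highest bid $989 is below the reserve $990, so the reserve binds → payment $990.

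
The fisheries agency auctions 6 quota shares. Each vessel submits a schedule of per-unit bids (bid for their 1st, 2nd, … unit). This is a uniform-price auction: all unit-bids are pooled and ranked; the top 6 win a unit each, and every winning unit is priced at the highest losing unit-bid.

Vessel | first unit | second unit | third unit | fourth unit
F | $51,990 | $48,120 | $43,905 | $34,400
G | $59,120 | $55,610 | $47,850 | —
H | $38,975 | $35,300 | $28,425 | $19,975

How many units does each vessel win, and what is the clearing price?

F 3, G 3; clearing price $38,975

All unit-bids, highest first — top 6: 59,120 (G-1), 55,610 (G-2), 51,990 (F-1), 48,120 (F-2), 47,850 (G-3), 43,905 (F-3)
The (k+1)-th unit-bid is $38,975.
Allocation: F 3, G 3.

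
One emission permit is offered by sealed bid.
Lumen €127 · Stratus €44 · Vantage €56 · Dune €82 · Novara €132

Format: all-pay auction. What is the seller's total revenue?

Total revenue: €441

Rule: the highest bidder wins the item, but every bidder pays their own bid.
Sorting bids: 132 (Novara) > 127 (Lumen) > 82 (Dune) > 56 (Vantage) > 44 (Stratus)
Novara wins with the top bid; all bids are sunk regardless.
Every bidder forfeits their bid regardless of winning.
Revenue = 127 + 44 + 56 + 82 + 132 = €441.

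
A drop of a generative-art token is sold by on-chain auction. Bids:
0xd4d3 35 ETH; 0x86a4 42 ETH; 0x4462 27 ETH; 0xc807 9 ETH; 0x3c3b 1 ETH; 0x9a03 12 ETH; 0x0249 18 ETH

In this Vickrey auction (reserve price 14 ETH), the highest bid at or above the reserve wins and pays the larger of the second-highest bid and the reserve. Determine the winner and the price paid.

Bids in order: 42 (0x86a4) > 35 (0xd4d3) > 27 (0x4462) > 18 (0x0249) > 12 (0x9a03) > 9 (0xc807) > …
Highest eligible bid: 0x86a4 at 42 ETH.
max(second-highest 35 ETH, reserve 14 ETH) = 35 ETH; the reserve does not bind.

0x86a4 pays 35 ETH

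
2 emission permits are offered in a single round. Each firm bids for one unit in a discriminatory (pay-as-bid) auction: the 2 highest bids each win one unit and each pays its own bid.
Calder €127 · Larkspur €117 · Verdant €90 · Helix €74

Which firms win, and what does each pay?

Calder €127, Larkspur €117

Sorting: 127 (Calder), 117 (Larkspur), 90 (Verdant), 74 (Helix)
The 2 highest are Calder, Larkspur.
Each winner pays its own bid: Calder €127, Larkspur €117.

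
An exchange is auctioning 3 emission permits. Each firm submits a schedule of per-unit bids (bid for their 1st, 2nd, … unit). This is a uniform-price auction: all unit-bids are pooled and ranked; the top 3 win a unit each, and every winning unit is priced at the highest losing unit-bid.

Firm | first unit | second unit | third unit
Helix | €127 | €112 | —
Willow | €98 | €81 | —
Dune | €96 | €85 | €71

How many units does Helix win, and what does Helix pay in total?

Merging the schedules and taking the best 3: 127 (Helix-1), 112 (Helix-2), 98 (Willow-1)
First bid not allocated: €96.
Helix wins 2 unit(s) at €96 each.

Helix: 2 units, pays €192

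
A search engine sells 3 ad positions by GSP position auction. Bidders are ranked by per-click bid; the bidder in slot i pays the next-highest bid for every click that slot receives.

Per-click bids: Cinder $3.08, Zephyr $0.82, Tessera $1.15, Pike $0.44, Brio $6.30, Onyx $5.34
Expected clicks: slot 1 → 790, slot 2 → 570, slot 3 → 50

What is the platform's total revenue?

Total revenue: $6031.70

Ranked by bid: $6.30 (Brio) > $5.34 (Onyx) > $3.08 (Cinder) > $1.15 (Tessera) > …
Slot 1: Brio pays $5.34 × 790 = $4218.60
Slot 2: Onyx pays $3.08 × 570 = $1755.60
Slot 3: Cinder pays $1.15 × 50 = $57.50
Total = $6031.70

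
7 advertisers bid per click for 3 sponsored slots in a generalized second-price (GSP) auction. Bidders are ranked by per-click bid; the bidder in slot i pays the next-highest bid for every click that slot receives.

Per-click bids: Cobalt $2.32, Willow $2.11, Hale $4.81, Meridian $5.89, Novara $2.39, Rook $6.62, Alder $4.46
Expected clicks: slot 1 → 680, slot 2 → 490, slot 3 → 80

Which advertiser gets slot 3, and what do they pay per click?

Hale; $4.46 per click

Ranked by bid: $6.62 (Rook) > $5.89 (Meridian) > $4.81 (Hale) > $4.46 (Alder) > …
Slot 3 goes to the third-ranked bidder, Hale, who pays the next bid down: $4.46/click.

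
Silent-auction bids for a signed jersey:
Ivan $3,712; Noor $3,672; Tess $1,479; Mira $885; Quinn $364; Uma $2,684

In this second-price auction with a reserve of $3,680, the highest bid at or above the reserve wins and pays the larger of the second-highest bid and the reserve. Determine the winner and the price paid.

Ivan pays $3,680

Rule: the highest bid at or above the reserve wins and pays the larger of the second-highest bid and the reserve.
Bids ranked: 3,712 (Ivan) > 3,672 (Noor) > 2,684 (Uma) > 1,479 (Tess) > 885 (Mira) > 364 (Quinn)
Highest eligible bid: Ivan at $3,712.
Second-highest bid $3,672 is below the reserve $3,680, so the reserve binds → payment $3,680.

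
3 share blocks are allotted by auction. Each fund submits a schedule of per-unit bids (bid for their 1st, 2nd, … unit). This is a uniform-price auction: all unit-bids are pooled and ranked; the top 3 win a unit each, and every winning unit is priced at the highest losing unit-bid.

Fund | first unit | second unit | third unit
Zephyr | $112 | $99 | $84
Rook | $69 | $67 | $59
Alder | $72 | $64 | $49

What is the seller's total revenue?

Total revenue: $216

Merging the schedules and taking the best 3: 112 (Zephyr-1), 99 (Zephyr-2), 84 (Zephyr-3)
First bid not allocated: $72.
Allocation: Zephyr 3. Every unit priced at $72.
Revenue = 3 × 72 = $216.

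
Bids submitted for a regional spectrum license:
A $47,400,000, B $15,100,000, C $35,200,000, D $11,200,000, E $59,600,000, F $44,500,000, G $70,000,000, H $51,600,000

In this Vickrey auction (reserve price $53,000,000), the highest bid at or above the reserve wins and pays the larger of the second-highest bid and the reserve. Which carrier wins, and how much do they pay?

G pays $59,600,000

Bids ranked: 70,000,000 (G) > 59,600,000 (E) > 51,600,000 (H) > 47,400,000 (A) > 44,500,000 (F) > 35,200,000 (C) > …
Highest eligible bid: G at $70,000,000.
max(second-highest $59,600,000, reserve $53,000,000) = $59,600,000; the reserve does not bind.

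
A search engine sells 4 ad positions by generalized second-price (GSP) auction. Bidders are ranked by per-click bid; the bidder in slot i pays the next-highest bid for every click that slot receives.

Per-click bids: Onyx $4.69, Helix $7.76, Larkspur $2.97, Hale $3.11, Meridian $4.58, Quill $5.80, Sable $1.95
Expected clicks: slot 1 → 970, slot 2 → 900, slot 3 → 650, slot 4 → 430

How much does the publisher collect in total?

Total revenue: $14161.30

Sorting advertisers: $7.76 (Helix) > $5.80 (Quill) > $4.69 (Onyx) > $4.58 (Meridian) > $3.11 (Hale) > …
Slot 1: Helix pays $5.80 × 970 = $5626.00
Slot 2: Quill pays $4.69 × 900 = $4221.00
Slot 3: Onyx pays $4.58 × 650 = $2977.00
Slot 4: Meridian pays $3.11 × 430 = $1337.30
Total = $14161.30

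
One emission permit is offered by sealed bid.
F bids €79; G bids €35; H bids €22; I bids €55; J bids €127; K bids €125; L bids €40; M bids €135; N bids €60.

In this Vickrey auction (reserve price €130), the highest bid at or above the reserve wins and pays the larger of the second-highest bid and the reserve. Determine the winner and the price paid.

M pays €130

Rule: the highest bid at or above the reserve wins and pays the larger of the second-highest bid and the reserve.
Bids in order: 135 (M) > 127 (J) > 125 (K) > 79 (F) > 60 (N) > 55 (I) > …
Highest eligible bid: M at €135.
Second-highest bid €127 is below the reserve €130, so the reserve binds → payment €130.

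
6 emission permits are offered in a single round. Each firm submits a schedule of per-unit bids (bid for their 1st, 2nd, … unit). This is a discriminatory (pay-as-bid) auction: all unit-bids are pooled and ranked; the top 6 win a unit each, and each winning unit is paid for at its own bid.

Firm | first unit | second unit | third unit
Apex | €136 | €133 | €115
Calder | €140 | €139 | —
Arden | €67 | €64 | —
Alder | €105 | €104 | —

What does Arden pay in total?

Arden pays €0

Pooled unit-bids ranked (top 6): 140 (Calder-1), 139 (Calder-2), 136 (Apex-1), 133 (Apex-2), 115 (Apex-3), 105 (Alder-1)
Next rejected bid: €104 (not a price — pay-as-bid).
Arden wins no units.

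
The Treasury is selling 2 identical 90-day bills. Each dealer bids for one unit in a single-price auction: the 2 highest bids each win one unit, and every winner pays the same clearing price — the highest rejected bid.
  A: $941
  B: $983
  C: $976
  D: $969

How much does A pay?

A pays $0

Ordering the bids: 983 (B), 976 (C), 969 (D), 941 (A)
The 2 highest are B, C.
Highest unsuccessful bid: $969 → clearing price.
A does not win → pays $0.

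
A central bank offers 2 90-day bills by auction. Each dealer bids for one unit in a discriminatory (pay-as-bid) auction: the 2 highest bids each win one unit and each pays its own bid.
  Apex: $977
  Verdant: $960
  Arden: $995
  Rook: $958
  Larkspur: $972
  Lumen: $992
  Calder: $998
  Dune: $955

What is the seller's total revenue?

Ordering the bids: 998 (Calder), 995 (Arden), 992 (Lumen), 977 (Apex), …
Top 2: Calder, Arden.
Total revenue = 998 + 995 = $1,993.

Total revenue: $1,993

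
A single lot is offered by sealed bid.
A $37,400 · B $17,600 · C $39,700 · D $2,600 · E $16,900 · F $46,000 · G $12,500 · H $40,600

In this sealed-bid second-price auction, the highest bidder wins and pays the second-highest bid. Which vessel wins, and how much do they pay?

Rule: the highest bidder wins and pays the second-highest bid.
Sorting bids: 46,000 (F) > 40,600 (H) > 39,700 (C) > 37,400 (A) > 17,600 (B) > 16,900 (E) > …
F wins with the highest bid; price is set by the runner-up at $40,600.

F pays $40,600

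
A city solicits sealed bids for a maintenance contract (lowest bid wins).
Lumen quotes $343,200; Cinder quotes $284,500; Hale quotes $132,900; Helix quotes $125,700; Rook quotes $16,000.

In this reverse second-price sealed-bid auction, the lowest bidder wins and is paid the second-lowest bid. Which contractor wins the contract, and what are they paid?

Sorting bids: 16,000 (Rook) < 125,700 (Helix) < 132,900 (Hale) < 284,500 (Cinder) < 343,200 (Lumen)
Rook is lowest; is paid the second-lowest bid, $125,700.

Rook is paid $125,700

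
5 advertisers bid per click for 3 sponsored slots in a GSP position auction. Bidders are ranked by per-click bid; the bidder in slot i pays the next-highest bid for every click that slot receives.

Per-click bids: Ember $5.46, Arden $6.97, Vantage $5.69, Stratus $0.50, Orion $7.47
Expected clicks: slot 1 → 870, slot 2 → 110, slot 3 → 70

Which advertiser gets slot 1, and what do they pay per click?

Ranked by bid: $7.47 (Orion) > $6.97 (Arden) > $5.69 (Vantage) > $5.46 (Ember) > …
Slot 1 goes to the first-ranked bidder, Orion, who pays the next bid down: $6.97/click.

Orion; $6.97 per click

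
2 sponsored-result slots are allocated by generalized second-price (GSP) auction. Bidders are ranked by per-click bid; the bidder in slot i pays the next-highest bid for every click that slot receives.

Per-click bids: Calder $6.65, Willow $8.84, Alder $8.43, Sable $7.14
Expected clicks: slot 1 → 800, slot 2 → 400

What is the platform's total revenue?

Per-click bids in order: $8.84 (Willow) > $8.43 (Alder) > $7.14 (Sable) > …
Slot 1: Willow pays $8.43 × 800 = $6744.00
Slot 2: Alder pays $7.14 × 400 = $2856.00
Total = $9600.00

Total revenue: $9600.00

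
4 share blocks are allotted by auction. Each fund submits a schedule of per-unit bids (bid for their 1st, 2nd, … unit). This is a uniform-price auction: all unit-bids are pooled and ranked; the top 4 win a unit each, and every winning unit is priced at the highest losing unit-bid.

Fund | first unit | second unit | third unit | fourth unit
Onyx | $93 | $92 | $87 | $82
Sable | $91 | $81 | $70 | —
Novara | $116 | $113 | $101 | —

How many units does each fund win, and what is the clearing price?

Novara 3, Onyx 1; clearing price $92

Merging the schedules and taking the best 4: 116 (Novara-1), 113 (Novara-2), 101 (Novara-3), 93 (Onyx-1)
The (k+1)-th unit-bid is $92.
Allocation: Novara 3, Onyx 1.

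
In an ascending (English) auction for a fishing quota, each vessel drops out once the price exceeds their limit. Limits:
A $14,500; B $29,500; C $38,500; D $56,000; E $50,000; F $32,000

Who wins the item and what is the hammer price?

Limits ranked: 56,000 (D) > 50,000 (E) > 38,500 (C) > 32,000 (F) > 29,500 (B) > 14,500 (A)
Once the price passes $50,000, only D is left; the hammer falls at E's limit of $50,000.

D wins at $50,000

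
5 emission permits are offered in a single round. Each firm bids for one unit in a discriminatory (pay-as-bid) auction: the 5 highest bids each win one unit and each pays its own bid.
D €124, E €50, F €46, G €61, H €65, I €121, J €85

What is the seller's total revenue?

Ordering the bids: 124 (D), 121 (I), 85 (J), 65 (H), 61 (G), 50 (E), 46 (F)
Winners (5 units): D, I, J, H, G.
Total revenue = 124 + 121 + 85 + 65 + 61 = €456.

Total revenue: €456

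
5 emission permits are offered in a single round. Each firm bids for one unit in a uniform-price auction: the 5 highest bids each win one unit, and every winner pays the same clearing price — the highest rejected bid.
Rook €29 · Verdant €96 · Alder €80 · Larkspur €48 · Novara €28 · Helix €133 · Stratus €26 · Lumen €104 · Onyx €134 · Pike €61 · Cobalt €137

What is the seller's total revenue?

Total revenue: €400

Sorting: 137 (Cobalt), 134 (Onyx), 133 (Helix), 104 (Lumen), 96 (Verdant), 80 (Alder), 61 (Pike), …
Top 5: Cobalt, Onyx, Helix, Lumen, Verdant.
Highest unsuccessful bid: €80 → clearing price.
Total revenue = 5 × €80 = €400.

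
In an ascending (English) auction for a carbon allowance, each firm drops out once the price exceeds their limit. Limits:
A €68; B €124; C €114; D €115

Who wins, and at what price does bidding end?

Rule: the price rises until one bidder remains; the winner pays the price at which the last rival dropped out.
Limits ranked: 124 (B) > 115 (D) > 114 (C) > 68 (A)
Bidding ends when D exits at €115; B takes it.

B wins at €115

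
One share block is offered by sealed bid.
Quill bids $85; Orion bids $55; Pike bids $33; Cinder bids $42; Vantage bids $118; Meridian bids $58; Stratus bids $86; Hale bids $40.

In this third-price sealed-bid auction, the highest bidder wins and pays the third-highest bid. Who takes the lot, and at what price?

Bids ranked: 118 (Vantage) > 86 (Stratus) > 85 (Quill) > 58 (Meridian) > 55 (Orion) > 42 (Cinder) > …
Vantage is highest; pays the third-highest bid, $85.

Vantage pays $85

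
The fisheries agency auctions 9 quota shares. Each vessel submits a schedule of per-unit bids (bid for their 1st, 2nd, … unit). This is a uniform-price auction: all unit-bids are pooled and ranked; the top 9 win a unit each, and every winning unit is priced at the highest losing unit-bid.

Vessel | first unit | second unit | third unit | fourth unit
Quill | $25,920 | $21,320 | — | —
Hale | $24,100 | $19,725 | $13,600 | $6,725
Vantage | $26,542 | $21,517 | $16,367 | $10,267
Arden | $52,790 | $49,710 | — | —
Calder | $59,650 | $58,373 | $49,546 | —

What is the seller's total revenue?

Total revenue: $191,880

Pooled unit-bids ranked (top 9): 59,650 (Calder-1), 58,373 (Calder-2), 52,790 (Arden-1), 49,710 (Arden-2), 49,546 (Calder-3), 26,542 (Vantage-1), 25,920 (Quill-1), 24,100 (Hale-1), 21,517 (Vantage-2)
Highest rejected unit-bid = $21,320.
Allocation: Arden 2, Calder 3, Hale 1, Quill 1, Vantage 2. Every unit priced at $21,320.
Revenue = 9 × 21,320 = $191,880.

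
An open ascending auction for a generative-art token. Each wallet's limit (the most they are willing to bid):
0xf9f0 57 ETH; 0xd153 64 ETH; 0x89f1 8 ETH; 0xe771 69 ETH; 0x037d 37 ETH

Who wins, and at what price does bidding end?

Sorting limits: 69 (0xe771) > 64 (0xd153) > 57 (0xf9f0) > 37 (0x037d) > 8 (0x89f1)
0xd153 is the last rival to drop out, at 64 ETH; 0xe771 remains and wins at that price.

0xe771 wins at 64 ETH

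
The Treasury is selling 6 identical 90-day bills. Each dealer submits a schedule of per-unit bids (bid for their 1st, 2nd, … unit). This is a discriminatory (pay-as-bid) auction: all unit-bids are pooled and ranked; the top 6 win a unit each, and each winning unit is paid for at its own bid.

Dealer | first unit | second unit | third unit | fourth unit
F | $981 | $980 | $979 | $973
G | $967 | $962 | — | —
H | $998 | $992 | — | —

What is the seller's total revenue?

Total revenue: $5,903

Pooled unit-bids ranked (top 6): 998 (H-1), 992 (H-2), 981 (F-1), 980 (F-2), 979 (F-3), 973 (F-4)
Next rejected bid: $967 (not a price — pay-as-bid).
Each winning unit pays its own bid.
Revenue = 998 + 992 + 981 + 980 + 979 + 973 = $5,903.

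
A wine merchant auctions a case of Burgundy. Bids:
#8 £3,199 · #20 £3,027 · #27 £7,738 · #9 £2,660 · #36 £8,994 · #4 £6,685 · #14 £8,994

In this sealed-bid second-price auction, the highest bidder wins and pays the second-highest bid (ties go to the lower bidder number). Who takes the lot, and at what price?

#14 pays £8,994

Bids in order: 8,994 (#14) > 8,994 (#36) > 7,738 (#27) > 6,685 (#4) > 3,199 (#8) > 3,027 (#20) > …
Tie at £8,994 → #14 wins by tie-break.
#14 is highest; pays the second-highest bid, £8,994.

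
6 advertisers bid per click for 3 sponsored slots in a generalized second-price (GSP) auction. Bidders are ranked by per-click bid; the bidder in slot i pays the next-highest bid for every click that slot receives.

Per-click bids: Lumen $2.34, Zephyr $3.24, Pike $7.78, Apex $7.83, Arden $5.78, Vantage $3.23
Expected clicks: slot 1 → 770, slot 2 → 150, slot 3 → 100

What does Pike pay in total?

Per-click bids in order: $7.83 (Apex) > $7.78 (Pike) > $5.78 (Arden) > $3.24 (Zephyr) > …
Pike holds slot 2 → pays next bid $5.78 × 150 clicks = $867.00.

Pike pays $867.00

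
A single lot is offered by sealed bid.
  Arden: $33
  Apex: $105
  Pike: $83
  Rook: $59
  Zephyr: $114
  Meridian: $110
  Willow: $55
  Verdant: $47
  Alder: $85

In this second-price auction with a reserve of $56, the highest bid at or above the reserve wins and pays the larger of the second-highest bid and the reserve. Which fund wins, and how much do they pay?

Zephyr pays $110

Sorting bids: 114 (Zephyr) > 110 (Meridian) > 105 (Apex) > 85 (Alder) > 83 (Pike) > 59 (Rook) > …
Highest eligible bid: Zephyr at $114.
max(second-highest $110, reserve $56) = $110; the reserve does not bind.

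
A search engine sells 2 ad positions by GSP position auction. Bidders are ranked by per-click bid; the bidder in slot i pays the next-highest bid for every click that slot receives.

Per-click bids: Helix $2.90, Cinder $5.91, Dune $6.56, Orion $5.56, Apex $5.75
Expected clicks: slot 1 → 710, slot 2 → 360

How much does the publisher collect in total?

Sorting advertisers: $6.56 (Dune) > $5.91 (Cinder) > $5.75 (Apex) > …
Slot 1: Dune pays $5.91 × 710 = $4196.10
Slot 2: Cinder pays $5.75 × 360 = $2070.00
Total = $6266.10

Total revenue: $6266.10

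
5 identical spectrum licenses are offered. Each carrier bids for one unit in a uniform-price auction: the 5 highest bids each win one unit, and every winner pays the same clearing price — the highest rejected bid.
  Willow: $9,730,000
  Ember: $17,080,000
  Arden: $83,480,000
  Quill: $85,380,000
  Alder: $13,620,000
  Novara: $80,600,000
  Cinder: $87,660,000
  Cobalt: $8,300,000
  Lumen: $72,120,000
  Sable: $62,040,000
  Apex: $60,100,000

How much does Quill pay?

Ordering the bids: 87,660,000 (Cinder), 85,380,000 (Quill), 83,480,000 (Arden), 80,600,000 (Novara), 72,120,000 (Lumen), 62,040,000 (Sable), 60,100,000 (Apex), …
The 5 highest are Cinder, Quill, Arden, Novara, Lumen.
First losing bid is Sable's $62,040,000, which sets the uniform price.
Quill wins → pays $62,040,000.

Quill pays $62,040,000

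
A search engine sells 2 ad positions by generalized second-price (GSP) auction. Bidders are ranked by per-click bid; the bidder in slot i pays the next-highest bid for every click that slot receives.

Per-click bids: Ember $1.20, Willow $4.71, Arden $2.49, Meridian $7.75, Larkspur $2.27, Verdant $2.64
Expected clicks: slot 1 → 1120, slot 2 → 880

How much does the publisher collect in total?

Total revenue: $7598.40

Sorting advertisers: $7.75 (Meridian) > $4.71 (Willow) > $2.64 (Verdant) > …
Slot 1: Meridian pays $4.71 × 1120 = $5275.20
Slot 2: Willow pays $2.64 × 880 = $2323.20
Total = $7598.40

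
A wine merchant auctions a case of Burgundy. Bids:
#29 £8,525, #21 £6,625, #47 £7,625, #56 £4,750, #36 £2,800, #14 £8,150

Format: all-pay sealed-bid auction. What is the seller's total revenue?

Rule: the highest bidder wins the item, but every bidder pays their own bid.
Sorting bids: 8,525 (#29) > 8,150 (#14) > 7,625 (#47) > 6,625 (#21) > 4,750 (#56) > 2,800 (#36)
Every bidder forfeits their bid regardless of winning.
Revenue = 8,525 + 6,625 + 7,625 + 4,750 + 2,800 + 8,150 = £38,475.

Total revenue: £38,475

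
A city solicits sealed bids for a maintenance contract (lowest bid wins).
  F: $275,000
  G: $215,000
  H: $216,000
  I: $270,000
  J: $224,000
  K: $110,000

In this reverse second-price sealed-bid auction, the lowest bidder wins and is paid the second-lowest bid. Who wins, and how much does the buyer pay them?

K is paid $215,000

Bids in order: 110,000 (K) < 215,000 (G) < 216,000 (H) < 224,000 (J) < 270,000 (I) < 275,000 (F)
K is lowest; is paid the second-lowest bid, $215,000.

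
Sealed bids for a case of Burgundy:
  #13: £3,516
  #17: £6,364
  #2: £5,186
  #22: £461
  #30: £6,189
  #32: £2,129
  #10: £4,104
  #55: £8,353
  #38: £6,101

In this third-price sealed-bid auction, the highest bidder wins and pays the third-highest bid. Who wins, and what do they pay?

Rule: the highest bidder wins and pays the third-highest bid.
Bids in order: 8,353 (#55) > 6,364 (#17) > 6,189 (#30) > 6,101 (#38) > 5,186 (#2) > 4,104 (#10) > …
#55 wins; payment is bid #3 in the ranking = £6,189.

#55 pays £6,189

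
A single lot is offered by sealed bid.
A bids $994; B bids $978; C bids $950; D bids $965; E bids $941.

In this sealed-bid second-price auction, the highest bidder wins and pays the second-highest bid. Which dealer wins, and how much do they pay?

A pays $978

Rule: the highest bidder wins and pays the second-highest bid.
Bids in order: 994 (A) > 978 (B) > 965 (D) > 950 (C) > 941 (E)
A wins with the highest bid; price is set by the runner-up at $978.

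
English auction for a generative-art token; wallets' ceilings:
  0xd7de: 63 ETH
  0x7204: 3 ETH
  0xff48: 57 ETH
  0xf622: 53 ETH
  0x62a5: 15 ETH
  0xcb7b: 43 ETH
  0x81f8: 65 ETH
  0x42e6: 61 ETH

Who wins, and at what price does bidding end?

0x81f8 wins at 63 ETH

Sorting limits: 65 (0x81f8) > 63 (0xd7de) > 61 (0x42e6) > 57 (0xff48) > 53 (0xf622) > 43 (0xcb7b) > …
Bidding ends when 0xd7de exits at 63 ETH; 0x81f8 takes it.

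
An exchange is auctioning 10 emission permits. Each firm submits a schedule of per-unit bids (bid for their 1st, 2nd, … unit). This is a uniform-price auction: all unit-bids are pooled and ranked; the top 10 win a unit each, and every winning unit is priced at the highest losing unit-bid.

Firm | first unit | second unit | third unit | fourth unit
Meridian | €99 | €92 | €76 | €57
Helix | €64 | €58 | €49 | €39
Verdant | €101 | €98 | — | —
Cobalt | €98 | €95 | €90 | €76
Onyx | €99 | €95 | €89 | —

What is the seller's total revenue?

Total revenue: €760

All unit-bids, highest first — top 10: 101 (Verdant-1), 99 (Meridian-1), 99 (Onyx-1), 98 (Verdant-2), 98 (Cobalt-1), 95 (Cobalt-2), 95 (Onyx-2), 92 (Meridian-2), 90 (Cobalt-3), 89 (Onyx-3)
Highest rejected unit-bid = €76.
Allocation: Cobalt 3, Meridian 2, Onyx 3, Verdant 2. Every unit priced at €76.
Revenue = 10 × 76 = €760.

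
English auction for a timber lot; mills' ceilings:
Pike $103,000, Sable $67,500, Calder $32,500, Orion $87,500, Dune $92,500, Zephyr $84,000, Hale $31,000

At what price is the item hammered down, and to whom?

Pike wins at $92,500

Open ascending-bid auction: the price rises until one bidder remains; the winner pays the price at which the last rival dropped out.
Limits in order: 103,000 (Pike) > 92,500 (Dune) > 87,500 (Orion) > 84,000 (Zephyr) > 67,500 (Sable) > 32,500 (Calder) > …
Bidding ends when Dune exits at $92,500; Pike takes it.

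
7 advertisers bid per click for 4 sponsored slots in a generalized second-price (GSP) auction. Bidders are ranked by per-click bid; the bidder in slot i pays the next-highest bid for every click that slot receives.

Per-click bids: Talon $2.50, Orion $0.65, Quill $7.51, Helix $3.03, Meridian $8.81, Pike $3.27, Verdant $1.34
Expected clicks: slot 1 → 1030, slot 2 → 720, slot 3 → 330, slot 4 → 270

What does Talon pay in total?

Sorting advertisers: $8.81 (Meridian) > $7.51 (Quill) > $3.27 (Pike) > $3.03 (Helix) > $2.50 (Talon) > …
Talon ranks below slot 4 → no slot, pays nothing.

Talon pays $0.00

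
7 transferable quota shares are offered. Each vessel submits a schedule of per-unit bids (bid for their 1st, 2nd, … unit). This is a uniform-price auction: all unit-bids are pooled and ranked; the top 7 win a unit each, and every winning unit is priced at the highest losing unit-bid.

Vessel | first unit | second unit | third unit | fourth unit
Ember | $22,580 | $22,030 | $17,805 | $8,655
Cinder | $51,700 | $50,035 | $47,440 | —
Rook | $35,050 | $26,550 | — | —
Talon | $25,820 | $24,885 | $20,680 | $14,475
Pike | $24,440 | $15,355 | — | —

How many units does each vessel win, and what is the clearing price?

Pooled unit-bids ranked (top 7): 51,700 (Cinder-1), 50,035 (Cinder-2), 47,440 (Cinder-3), 35,050 (Rook-1), 26,550 (Rook-2), 25,820 (Talon-1), 24,885 (Talon-2)
Highest rejected unit-bid = $24,440.
Allocation: Cinder 3, Rook 2, Talon 2.

Cinder 3, Rook 2, Talon 2; clearing price $24,440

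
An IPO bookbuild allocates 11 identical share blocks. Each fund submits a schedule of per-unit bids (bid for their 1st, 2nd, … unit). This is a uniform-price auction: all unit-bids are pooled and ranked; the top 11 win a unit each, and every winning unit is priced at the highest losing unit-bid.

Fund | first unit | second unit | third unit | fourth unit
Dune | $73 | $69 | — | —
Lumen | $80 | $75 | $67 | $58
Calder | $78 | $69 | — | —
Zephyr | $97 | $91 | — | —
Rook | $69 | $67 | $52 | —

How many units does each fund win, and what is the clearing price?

Calder 2, Dune 2, Lumen 3, Rook 2, Zephyr 2; clearing price $58

Pooled unit-bids ranked (top 11): 97 (Zephyr-1), 91 (Zephyr-2), 80 (Lumen-1), 78 (Calder-1), 75 (Lumen-2), 73 (Dune-1), 69 (Dune-2), 69 (Calder-2), 69 (Rook-1), 67 (Lumen-3), 67 (Rook-2)
The (k+1)-th unit-bid is $58.
Allocation: Calder 2, Dune 2, Lumen 3, Rook 2, Zephyr 2.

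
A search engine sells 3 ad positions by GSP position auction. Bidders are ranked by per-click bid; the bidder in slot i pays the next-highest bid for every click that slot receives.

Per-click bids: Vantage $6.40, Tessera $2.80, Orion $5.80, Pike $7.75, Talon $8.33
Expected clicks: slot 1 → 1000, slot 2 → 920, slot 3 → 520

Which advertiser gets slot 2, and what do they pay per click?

Per-click bids in order: $8.33 (Talon) > $7.75 (Pike) > $6.40 (Vantage) > $5.80 (Orion) > …
Slot 2 goes to the second-ranked bidder, Pike, who pays the next bid down: $6.40/click.

Pike; $6.40 per click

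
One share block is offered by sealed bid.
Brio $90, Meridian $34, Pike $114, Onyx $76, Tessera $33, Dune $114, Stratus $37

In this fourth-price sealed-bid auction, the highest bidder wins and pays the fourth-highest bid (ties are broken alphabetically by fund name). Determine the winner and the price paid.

Dune pays $76

Bids in order: 114 (Dune) > 114 (Pike) > 90 (Brio) > 76 (Onyx) > 37 (Stratus) > 34 (Meridian) > …
Tie at $114 → Dune wins by tie-break.
Dune wins; payment is bid #4 in the ranking = $76.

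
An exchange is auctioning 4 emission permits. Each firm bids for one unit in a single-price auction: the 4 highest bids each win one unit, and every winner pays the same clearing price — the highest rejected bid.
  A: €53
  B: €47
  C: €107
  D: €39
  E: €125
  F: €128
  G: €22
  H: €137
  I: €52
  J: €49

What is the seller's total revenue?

Bids ranked high→low: 137 (H), 128 (F), 125 (E), 107 (C), 53 (A), 52 (I), …
Top 4: H, F, E, C.
First losing bid is A's €53, which sets the uniform price.
Total revenue = 4 × €53 = €212.

Total revenue: €212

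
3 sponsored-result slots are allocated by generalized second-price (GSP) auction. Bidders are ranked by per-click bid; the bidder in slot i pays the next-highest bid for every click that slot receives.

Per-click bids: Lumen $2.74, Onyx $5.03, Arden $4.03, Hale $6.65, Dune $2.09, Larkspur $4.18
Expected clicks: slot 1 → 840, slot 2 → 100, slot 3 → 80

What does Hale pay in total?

Hale pays $4225.20

Per-click bids in order: $6.65 (Hale) > $5.03 (Onyx) > $4.18 (Larkspur) > $4.03 (Arden) > …
Hale holds slot 1 → pays next bid $5.03 × 840 clicks = $4225.20.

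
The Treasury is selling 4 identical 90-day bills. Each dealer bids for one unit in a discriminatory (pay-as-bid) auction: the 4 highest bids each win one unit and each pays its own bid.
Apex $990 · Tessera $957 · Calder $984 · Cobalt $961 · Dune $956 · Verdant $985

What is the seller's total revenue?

Total revenue: $3,920

Bids ranked high→low: 990 (Apex), 985 (Verdant), 984 (Calder), 961 (Cobalt), 957 (Tessera), 956 (Dune)
Winners (4 units): Apex, Verdant, Calder, Cobalt.
Total revenue = 990 + 985 + 984 + 961 = $3,920.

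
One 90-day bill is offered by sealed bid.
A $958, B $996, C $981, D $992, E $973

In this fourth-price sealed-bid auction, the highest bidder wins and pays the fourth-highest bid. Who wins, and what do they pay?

Fourth-price sealed-bid auction: the highest bidder wins and pays the fourth-highest bid.
Bids ranked: 996 (B) > 992 (D) > 981 (C) > 973 (E) > 958 (A)
B is highest; pays the fourth-highest bid, $973.

B pays $973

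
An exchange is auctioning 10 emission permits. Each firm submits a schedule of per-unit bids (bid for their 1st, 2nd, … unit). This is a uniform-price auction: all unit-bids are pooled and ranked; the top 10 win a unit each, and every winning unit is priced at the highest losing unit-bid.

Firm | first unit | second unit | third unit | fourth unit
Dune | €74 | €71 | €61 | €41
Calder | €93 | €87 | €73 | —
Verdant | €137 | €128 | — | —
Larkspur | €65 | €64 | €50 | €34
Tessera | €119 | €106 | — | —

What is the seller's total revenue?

Total revenue: €640

Pooled unit-bids ranked (top 10): 137 (Verdant-1), 128 (Verdant-2), 119 (Tessera-1), 106 (Tessera-2), 93 (Calder-1), 87 (Calder-2), 74 (Dune-1), 73 (Calder-3), 71 (Dune-2), 65 (Larkspur-1)
Highest rejected unit-bid = €64.
Allocation: Calder 3, Dune 2, Larkspur 1, Tessera 2, Verdant 2. Every unit priced at €64.
Revenue = 10 × 64 = €640.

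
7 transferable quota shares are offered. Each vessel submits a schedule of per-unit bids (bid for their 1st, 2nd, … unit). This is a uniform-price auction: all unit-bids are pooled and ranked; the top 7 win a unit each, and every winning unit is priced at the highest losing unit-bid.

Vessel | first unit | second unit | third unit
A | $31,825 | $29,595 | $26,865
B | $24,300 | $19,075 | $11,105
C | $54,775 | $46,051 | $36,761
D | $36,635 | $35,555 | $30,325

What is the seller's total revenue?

Pooled unit-bids ranked (top 7): 54,775 (C-1), 46,051 (C-2), 36,761 (C-3), 36,635 (D-1), 35,555 (D-2), 31,825 (A-1), 30,325 (D-3)
The (k+1)-th unit-bid is $29,595.
Allocation: A 1, C 3, D 3. Every unit priced at $29,595.
Revenue = 7 × 29,595 = $207,165.

Total revenue: $207,165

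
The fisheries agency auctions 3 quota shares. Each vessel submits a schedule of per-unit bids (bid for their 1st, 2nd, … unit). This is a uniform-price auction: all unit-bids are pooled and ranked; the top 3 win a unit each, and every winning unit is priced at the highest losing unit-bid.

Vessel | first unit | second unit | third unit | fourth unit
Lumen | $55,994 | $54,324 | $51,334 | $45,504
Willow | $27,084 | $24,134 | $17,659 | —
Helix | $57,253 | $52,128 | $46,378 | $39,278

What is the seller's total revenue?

Pooled unit-bids ranked (top 3): 57,253 (Helix-1), 55,994 (Lumen-1), 54,324 (Lumen-2)
Highest rejected unit-bid = $52,128.
Allocation: Helix 1, Lumen 2. Every unit priced at $52,128.
Revenue = 3 × 52,128 = $156,384.

Total revenue: $156,384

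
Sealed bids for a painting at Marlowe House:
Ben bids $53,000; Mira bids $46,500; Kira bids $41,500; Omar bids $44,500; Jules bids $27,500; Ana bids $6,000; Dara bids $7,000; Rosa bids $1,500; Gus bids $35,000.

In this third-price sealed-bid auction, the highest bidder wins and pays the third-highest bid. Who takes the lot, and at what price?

Ben pays $44,500

Rule: the highest bidder wins and pays the third-highest bid.
Bids ranked: 53,000 (Ben) > 46,500 (Mira) > 44,500 (Omar) > 41,500 (Kira) > 35,000 (Gus) > 27,500 (Jules) > …
Ben wins; payment is bid #3 in the ranking = $44,500.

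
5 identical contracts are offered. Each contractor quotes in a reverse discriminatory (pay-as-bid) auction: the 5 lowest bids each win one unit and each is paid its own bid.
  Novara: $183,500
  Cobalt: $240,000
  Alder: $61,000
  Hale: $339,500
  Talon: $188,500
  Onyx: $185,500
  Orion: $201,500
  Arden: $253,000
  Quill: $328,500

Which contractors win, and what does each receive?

Bids ranked low→high: 61,000 (Alder), 183,500 (Novara), 185,500 (Onyx), 188,500 (Talon), 201,500 (Orion), 240,000 (Cobalt), 253,000 (Arden), …
Winners (5 units): Alder, Novara, Onyx, Talon, Orion.
Each winner is paid its own bid: Alder $61,000, Novara $183,500, Onyx $185,500, Talon $188,500, Orion $201,500.

Alder $61,000, Novara $183,500, Onyx $185,500, Talon $188,500, Orion $201,500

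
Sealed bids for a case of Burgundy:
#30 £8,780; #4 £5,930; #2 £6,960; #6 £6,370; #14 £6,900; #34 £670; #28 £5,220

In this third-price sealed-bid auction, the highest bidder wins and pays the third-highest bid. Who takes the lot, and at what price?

Bids ranked: 8,780 (#30) > 6,960 (#2) > 6,900 (#14) > 6,370 (#6) > 5,930 (#4) > 5,220 (#28) > …
#30 wins; payment is bid #3 in the ranking = £6,900.

#30 pays £6,900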